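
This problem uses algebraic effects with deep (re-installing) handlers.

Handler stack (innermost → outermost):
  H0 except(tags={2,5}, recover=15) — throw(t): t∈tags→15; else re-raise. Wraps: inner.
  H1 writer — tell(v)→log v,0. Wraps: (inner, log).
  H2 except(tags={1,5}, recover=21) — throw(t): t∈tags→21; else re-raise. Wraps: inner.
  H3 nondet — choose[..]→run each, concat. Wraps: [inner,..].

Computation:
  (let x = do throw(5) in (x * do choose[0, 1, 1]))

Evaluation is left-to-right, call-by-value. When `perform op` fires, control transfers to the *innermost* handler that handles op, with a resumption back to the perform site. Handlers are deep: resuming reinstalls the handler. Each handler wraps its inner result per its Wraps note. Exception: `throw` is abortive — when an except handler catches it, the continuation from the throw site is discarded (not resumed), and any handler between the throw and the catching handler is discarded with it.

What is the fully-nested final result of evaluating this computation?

Working:
throw(5) @ H0 caught ⇒ 15
H1 returns (15, ())
H2 returns (15, ())
H3 returns [(15, ())]
= [(15, ())]

Answer: [(15, ())]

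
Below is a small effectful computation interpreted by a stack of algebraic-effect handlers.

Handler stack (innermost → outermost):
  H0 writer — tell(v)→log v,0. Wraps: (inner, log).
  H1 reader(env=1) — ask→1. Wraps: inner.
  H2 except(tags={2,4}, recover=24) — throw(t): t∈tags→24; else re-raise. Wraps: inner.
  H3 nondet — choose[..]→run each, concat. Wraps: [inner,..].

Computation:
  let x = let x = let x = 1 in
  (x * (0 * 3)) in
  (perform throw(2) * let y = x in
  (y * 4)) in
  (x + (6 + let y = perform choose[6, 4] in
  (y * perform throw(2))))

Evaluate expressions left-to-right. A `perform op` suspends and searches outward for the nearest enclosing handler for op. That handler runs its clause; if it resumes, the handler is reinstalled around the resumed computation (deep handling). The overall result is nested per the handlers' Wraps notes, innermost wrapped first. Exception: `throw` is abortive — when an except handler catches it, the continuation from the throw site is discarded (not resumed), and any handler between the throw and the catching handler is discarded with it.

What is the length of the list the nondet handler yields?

Working:
throw(2) @ H2 caught ⇒ 24
H3 returns [24]
= [24]

Answer: 1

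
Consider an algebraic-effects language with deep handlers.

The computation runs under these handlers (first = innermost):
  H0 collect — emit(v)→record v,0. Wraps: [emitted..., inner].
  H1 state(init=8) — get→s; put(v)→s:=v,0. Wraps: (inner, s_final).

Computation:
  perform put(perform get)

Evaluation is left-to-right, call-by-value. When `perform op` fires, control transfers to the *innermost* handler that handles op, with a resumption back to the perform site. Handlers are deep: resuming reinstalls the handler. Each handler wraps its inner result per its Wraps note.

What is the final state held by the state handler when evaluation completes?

Evaluation trace:
get @ H1 ⇒ 8
put(8) @ H1 ⇒ s:=8
H0 returns [0]
H1 returns ([0], 8)
= ([0], 8)

Answer: 8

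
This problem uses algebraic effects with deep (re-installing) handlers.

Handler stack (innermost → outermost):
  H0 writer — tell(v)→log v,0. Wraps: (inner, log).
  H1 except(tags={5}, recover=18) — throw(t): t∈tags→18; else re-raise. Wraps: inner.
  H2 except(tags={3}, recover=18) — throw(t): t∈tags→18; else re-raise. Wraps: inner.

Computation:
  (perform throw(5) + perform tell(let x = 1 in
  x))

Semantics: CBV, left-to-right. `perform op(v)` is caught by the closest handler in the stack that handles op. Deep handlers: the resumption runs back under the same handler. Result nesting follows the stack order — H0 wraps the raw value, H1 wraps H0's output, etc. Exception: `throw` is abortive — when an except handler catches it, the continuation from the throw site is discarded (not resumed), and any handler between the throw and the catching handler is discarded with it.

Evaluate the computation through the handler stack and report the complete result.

Evaluation trace:
throw(5) @ H1 caught ⇒ 18
H2 returns 18
= 18

Answer: 18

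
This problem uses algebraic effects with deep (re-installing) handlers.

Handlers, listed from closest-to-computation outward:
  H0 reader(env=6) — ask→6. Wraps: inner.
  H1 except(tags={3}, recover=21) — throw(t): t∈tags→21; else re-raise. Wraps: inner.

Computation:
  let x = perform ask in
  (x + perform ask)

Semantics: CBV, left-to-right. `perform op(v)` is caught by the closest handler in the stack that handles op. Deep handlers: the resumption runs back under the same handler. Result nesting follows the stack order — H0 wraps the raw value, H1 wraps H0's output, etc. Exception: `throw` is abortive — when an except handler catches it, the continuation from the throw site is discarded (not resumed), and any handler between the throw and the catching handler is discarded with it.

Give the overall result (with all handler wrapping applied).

Answer: 12

Evaluation trace:
ask @ H0 ⇒ 6
ask @ H0 ⇒ 6
H0 returns 12
H1 returns 12
= 12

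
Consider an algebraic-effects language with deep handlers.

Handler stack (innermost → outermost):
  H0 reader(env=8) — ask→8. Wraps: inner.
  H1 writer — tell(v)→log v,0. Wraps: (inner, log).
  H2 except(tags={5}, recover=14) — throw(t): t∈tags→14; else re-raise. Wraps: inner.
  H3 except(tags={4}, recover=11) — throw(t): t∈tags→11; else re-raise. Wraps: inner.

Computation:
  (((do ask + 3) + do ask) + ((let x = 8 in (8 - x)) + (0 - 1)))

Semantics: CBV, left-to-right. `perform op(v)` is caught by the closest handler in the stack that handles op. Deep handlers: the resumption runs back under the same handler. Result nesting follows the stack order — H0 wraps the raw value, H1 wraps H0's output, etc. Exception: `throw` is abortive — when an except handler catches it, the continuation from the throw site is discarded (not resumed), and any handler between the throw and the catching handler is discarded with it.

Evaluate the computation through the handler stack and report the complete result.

Answer: (18, ())

Evaluation trace:
ask @ H0 ⇒ 8
ask @ H0 ⇒ 8
H0 returns 18
H1 returns (18, ())
H2 returns (18, ())
H3 returns (18, ())
= (18, ())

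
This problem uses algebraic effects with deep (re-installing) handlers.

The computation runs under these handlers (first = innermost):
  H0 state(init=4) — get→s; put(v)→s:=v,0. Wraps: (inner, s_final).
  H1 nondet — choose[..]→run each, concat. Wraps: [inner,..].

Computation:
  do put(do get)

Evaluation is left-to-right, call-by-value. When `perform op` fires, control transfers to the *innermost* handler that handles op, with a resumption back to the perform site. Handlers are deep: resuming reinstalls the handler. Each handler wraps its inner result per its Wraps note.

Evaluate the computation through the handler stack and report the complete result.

Answer: [(0, 4)]

Evaluation trace:
get @ H0 ⇒ 4
put(4) @ H0 ⇒ s:=4
H0 returns (0, 4)
H1 returns [(0, 4)]
= [(0, 4)]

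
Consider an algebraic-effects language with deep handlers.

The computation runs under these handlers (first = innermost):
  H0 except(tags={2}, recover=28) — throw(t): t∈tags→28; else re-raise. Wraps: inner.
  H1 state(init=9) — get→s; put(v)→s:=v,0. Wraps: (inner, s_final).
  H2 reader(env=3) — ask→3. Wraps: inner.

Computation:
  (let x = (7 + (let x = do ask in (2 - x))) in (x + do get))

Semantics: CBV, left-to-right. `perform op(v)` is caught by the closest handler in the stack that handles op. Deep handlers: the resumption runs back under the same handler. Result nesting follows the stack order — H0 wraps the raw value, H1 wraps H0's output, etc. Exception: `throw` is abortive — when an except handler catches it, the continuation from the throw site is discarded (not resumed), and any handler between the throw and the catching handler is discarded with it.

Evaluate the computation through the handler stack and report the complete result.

Evaluation trace:
ask @ H2 ⇒ 3
get @ H1 ⇒ 9
H0 returns 15
H1 returns (15, 9)
H2 returns (15, 9)
= (15, 9)

Answer: (15, 9)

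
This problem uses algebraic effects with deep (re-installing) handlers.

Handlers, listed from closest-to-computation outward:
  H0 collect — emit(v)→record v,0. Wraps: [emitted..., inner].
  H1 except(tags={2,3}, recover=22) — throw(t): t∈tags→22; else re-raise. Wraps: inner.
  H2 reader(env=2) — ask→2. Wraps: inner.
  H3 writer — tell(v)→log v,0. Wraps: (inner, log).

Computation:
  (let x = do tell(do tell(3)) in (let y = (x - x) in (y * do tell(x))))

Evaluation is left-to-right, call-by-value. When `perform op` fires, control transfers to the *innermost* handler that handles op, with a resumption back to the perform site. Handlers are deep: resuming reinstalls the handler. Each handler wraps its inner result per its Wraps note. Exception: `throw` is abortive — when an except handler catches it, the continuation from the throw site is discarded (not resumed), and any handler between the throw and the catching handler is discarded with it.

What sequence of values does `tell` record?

Answer: (3, 0, 0)

Evaluation trace:
tell(3) @ H3 ⇒ log+=3
tell(0) @ H3 ⇒ log+=0
tell(0) @ H3 ⇒ log+=0
H0 returns [0]
H1 returns [0]
H2 returns [0]
H3 returns ([0], (3, 0, 0))
= ([0], (3, 0, 0))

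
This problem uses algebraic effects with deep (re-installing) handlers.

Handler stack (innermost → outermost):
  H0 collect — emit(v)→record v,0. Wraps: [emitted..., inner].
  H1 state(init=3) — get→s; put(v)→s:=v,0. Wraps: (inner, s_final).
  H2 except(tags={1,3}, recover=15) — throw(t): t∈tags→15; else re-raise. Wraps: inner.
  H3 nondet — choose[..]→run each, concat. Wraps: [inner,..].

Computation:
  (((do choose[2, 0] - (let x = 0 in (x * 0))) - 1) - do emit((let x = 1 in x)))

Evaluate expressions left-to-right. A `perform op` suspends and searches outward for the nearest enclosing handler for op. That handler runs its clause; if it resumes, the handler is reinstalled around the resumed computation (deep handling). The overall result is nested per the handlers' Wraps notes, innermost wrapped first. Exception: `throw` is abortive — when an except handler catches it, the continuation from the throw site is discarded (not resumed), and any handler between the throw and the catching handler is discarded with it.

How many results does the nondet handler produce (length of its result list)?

Answer: 2

Step-by-step:
choose[2, 0] @ H3
  branch[0] choose=2:
    emit(1) @ H0 ⇒ out+=1
    H0 returns [1, 1]
    H1 returns ([1, 1], 3)
    H2 returns ([1, 1], 3)
    H3 returns [([1, 1], 3)]
  branch[1] choose=0:
    emit(1) @ H0 ⇒ out+=1
    H0 returns [1, -1]
    H1 returns ([1, -1], 3)
    H2 returns ([1, -1], 3)
    H3 returns [([1, -1], 3)]
= [([1, 1], 3), ([1, -1], 3)]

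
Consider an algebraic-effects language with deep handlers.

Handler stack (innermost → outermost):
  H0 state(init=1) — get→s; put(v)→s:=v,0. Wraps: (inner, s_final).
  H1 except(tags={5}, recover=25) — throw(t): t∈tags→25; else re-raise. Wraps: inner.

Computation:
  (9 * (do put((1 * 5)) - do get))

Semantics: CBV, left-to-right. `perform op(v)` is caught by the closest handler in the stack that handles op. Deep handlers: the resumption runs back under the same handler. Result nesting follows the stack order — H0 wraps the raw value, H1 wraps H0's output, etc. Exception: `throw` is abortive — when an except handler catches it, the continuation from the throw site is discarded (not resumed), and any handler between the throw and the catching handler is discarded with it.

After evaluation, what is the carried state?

Answer: 5

Evaluation trace:
put(5) @ H0 ⇒ s:=5
get @ H0 ⇒ 5
H0 returns (-45, 5)
H1 returns (-45, 5)
= (-45, 5)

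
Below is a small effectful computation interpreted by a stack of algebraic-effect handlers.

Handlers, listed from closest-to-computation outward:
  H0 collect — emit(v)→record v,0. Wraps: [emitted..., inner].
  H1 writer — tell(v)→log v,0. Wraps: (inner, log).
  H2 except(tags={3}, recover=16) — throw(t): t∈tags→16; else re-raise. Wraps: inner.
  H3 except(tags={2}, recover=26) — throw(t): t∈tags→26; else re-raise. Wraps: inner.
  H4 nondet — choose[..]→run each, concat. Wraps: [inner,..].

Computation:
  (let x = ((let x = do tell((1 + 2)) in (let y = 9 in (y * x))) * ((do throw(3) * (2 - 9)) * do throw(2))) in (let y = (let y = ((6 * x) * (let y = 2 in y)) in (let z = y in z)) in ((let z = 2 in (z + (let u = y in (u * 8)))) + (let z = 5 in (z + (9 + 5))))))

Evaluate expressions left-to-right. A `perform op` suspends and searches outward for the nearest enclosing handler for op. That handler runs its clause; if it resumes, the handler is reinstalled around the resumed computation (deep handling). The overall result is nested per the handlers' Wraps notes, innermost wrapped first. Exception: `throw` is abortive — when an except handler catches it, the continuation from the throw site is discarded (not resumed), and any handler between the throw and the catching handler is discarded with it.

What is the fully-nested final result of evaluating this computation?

Answer: [16]

Working:
tell(3) @ H1 ⇒ log+=3
throw(3) @ H2 caught ⇒ 16
H3 returns 16
H4 returns [16]
= [16]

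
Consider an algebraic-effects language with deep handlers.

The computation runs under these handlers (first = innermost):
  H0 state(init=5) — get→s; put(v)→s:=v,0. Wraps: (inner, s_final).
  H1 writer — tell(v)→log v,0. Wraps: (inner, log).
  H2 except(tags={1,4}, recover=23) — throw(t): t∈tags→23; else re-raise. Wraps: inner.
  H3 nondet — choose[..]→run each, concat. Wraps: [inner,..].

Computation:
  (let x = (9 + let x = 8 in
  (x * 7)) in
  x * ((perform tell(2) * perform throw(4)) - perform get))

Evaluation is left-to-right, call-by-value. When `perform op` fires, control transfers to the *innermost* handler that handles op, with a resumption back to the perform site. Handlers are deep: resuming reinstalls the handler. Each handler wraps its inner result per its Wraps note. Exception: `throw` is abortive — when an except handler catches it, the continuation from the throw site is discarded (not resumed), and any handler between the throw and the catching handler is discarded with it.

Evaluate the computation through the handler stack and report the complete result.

Answer: [23]

Evaluation trace:
tell(2) @ H1 ⇒ log+=2
throw(4) @ H2 caught ⇒ 23
H3 returns [23]
= [23]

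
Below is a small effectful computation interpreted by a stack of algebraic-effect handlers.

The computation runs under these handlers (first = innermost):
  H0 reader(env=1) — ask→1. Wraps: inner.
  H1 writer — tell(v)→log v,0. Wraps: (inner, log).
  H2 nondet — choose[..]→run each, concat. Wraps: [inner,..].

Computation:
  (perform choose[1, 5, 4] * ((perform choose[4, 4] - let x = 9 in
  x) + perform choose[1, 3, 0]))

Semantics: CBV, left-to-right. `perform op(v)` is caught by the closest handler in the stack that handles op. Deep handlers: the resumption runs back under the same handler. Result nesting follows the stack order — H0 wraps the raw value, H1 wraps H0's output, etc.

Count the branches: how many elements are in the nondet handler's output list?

Working:
choose[1, 5, 4] @ H2
  branch[0] choose=1:
    choose[4, 4] @ H2
      branch[0] choose=4:
        choose[1, 3, 0] @ H2
          branch[0] choose=1:
            H0 returns -4
            H1 returns (-4, ())
            H2 returns [(-4, ())]
          branch[1] choose=3:
            H0 returns -2
            H1 returns (-2, ())
            H2 returns [(-2, ())]
          branch[2] choose=0:
            H0 returns -5
            H1 returns (-5, ())
            H2 returns [(-5, ())]
      branch[1] choose=4:
        choose[1, 3, 0] @ H2
          branch[0] choose=1:
            H0 returns -4
            H1 returns (-4, ())
            H2 returns [(-4, ())]
          branch[1] choose=3:
            H0 returns -2
            H1 returns (-2, ())
            H2 returns [(-2, ())]
          branch[2] choose=0:
            H0 returns -5
            H1 returns (-5, ())
            H2 returns [(-5, ())]
  branch[1] choose=5:
    choose[4, 4] @ H2
      branch[0] choose=4:
        choose[1, 3, 0] @ H2
          branch[0] choose=1:
            H0 returns -20
            H1 returns (-20, ())
            H2 returns [(-20, ())]
          branch[1] choose=3:
            H0 returns -10
            H1 returns (-10, ())
            H2 returns [(-10, ())]
          branch[2] choose=0:
            H0 returns -25
            H1 returns (-25, ())
            H2 returns [(-25, ())]
      branch[1] choose=4:
        choose[1, 3, 0] @ H2
          branch[0] choose=1:
            H0 returns -20
            H1 returns (-20, ())
            H2 returns [(-20, ())]
          branch[1] choose=3:
            H0 returns -10
            H1 returns (-10, ())
            H2 returns [(-10, ())]
          branch[2] choose=0:
            H0 returns -25
            H1 returns (-25, ())
            H2 returns [(-25, ())]
  branch[2] choose=4:
    choose[4, 4] @ H2
      branch[0] choose=4:
        choose[1, 3, 0] @ H2
          branch[0] choose=1:
            H0 returns -16
            H1 returns (-16, ())
            H2 returns [(-16, ())]
          branch[1] choose=3:
            H0 returns -8
            H1 returns (-8, ())
            H2 returns [(-8, ())]
          branch[2] choose=0:
            H0 returns -20
            H1 returns (-20, ())
            H2 returns [(-20, ())]
      branch[1] choose=4:
        choose[1, 3, 0] @ H2
          branch[0] choose=1:
            H0 returns -16
            H1 returns (-16, ())
            H2 returns [(-16, ())]
          branch[1] choose=3:
            H0 returns -8
            H1 returns (-8, ())
            H2 returns [(-8, ())]
          branch[2] choose=0:
            H0 returns -20
            H1 returns (-20, ())
            H2 returns [(-20, ())]
= [(-4, ()), (-2, ()), (-5, ()), (-4, ()), (-2, ()), (-5, ()), (-20, ()), (-10, ()), (-25, ()), (-20, ()), (-10, ()), (-25, ()), (-16, ()), (-8, ()), (-20, ()), (-16, ()), (-8, ()), (-20, ())]

Answer: 18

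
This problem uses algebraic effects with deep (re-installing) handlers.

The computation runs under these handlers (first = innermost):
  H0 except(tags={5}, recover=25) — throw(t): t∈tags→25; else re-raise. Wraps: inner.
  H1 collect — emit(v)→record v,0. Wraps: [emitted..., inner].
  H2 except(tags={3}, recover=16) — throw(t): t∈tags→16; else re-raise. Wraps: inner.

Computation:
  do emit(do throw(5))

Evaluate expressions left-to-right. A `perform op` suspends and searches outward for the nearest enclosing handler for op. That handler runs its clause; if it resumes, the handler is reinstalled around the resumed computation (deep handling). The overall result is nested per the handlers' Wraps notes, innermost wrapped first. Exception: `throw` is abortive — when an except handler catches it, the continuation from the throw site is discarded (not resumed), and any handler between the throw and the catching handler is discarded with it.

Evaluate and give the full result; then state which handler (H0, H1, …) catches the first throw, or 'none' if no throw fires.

Evaluation trace:
throw(5) @ H0 caught ⇒ 25
H1 returns [25]
H2 returns [25]
= [25]

Answer: [25] ; first throw caught by: H0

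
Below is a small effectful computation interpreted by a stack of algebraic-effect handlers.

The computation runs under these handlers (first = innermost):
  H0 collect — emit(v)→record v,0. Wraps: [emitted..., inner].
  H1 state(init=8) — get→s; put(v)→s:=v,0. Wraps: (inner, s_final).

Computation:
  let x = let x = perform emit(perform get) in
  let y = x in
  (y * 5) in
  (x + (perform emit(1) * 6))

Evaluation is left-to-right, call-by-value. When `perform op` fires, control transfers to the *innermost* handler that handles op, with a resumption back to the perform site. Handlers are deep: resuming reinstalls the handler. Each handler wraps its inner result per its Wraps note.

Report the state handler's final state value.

Evaluation trace:
get @ H1 ⇒ 8
emit(8) @ H0 ⇒ out+=8
emit(1) @ H0 ⇒ out+=1
H0 returns [8, 1, 0]
H1 returns ([8, 1, 0], 8)
= ([8, 1, 0], 8)

Answer: 8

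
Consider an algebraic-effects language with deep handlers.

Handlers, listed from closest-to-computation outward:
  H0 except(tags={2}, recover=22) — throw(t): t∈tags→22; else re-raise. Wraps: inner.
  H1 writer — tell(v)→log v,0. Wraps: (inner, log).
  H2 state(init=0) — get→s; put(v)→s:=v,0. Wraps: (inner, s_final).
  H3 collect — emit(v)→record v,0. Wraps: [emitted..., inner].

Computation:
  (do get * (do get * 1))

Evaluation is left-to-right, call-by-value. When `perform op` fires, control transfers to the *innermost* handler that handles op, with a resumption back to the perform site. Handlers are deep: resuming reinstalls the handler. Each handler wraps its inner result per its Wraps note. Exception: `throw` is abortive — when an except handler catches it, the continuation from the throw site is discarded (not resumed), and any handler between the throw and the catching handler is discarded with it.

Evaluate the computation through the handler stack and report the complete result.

Evaluation trace:
get @ H2 ⇒ 0
get @ H2 ⇒ 0
H0 returns 0
H1 returns (0, ())
H2 returns ((0, ()), 0)
H3 returns [((0, ()), 0)]
= [((0, ()), 0)]

Answer: [((0, ()), 0)]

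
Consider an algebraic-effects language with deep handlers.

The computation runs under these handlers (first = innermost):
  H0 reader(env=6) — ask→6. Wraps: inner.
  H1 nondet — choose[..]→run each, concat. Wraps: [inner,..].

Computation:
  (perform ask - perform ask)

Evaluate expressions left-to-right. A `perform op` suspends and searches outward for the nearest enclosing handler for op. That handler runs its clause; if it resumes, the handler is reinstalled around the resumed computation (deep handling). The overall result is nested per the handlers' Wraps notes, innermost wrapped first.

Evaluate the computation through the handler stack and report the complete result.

Answer: [0]

Evaluation trace:
ask @ H0 ⇒ 6
ask @ H0 ⇒ 6
H0 returns 0
H1 returns [0]
= [0]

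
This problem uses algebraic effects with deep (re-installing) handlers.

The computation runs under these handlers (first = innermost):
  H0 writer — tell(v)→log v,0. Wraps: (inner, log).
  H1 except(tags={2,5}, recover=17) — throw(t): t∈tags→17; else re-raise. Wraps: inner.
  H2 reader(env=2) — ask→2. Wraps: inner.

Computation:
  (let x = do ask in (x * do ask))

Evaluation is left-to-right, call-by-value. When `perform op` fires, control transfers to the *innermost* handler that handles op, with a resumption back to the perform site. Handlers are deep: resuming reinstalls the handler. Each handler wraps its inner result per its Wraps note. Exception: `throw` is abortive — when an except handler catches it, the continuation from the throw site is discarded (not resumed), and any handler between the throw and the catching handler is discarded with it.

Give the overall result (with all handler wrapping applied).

Answer: (4, ())

Working:
ask @ H2 ⇒ 2
ask @ H2 ⇒ 2
H0 returns (4, ())
H1 returns (4, ())
H2 returns (4, ())
= (4, ())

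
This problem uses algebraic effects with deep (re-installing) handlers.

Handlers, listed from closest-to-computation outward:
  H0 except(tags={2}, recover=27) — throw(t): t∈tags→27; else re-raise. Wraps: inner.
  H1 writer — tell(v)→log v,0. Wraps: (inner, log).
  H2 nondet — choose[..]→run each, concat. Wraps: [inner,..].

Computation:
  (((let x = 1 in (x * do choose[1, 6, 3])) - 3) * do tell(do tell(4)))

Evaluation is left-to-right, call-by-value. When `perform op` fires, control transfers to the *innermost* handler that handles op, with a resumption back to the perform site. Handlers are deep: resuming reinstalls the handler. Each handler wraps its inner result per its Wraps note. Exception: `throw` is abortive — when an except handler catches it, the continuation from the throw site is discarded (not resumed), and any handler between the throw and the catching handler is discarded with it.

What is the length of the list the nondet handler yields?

Answer: 3

Step-by-step:
choose[1, 6, 3] @ H2
  branch[0] choose=1:
    tell(4) @ H1 ⇒ log+=4
    tell(0) @ H1 ⇒ log+=0
    H0 returns 0
    H1 returns (0, (4, 0))
    H2 returns [(0, (4, 0))]
  branch[1] choose=6:
    tell(4) @ H1 ⇒ log+=4
    tell(0) @ H1 ⇒ log+=0
    H0 returns 0
    H1 returns (0, (4, 0))
    H2 returns [(0, (4, 0))]
  branch[2] choose=3:
    tell(4) @ H1 ⇒ log+=4
    tell(0) @ H1 ⇒ log+=0
    H0 returns 0
    H1 returns (0, (4, 0))
    H2 returns [(0, (4, 0))]
= [(0, (4, 0)), (0, (4, 0)), (0, (4, 0))]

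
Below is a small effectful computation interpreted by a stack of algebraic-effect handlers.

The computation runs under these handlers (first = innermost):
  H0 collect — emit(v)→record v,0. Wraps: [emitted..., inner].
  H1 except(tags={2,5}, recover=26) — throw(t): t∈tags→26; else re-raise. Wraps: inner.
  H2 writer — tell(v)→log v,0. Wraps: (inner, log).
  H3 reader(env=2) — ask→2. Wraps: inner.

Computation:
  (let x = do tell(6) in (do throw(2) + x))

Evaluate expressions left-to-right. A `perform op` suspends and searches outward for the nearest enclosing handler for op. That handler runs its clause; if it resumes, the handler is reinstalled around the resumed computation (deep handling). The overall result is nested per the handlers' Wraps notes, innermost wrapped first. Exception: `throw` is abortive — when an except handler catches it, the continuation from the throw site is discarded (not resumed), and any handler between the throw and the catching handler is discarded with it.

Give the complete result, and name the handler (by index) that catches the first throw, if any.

Answer: (26, (6)) ; first throw caught by: H1

Step-by-step:
tell(6) @ H2 ⇒ log+=6
throw(2) @ H1 caught ⇒ 26
H2 returns (26, (6))
H3 returns (26, (6))
= (26, (6))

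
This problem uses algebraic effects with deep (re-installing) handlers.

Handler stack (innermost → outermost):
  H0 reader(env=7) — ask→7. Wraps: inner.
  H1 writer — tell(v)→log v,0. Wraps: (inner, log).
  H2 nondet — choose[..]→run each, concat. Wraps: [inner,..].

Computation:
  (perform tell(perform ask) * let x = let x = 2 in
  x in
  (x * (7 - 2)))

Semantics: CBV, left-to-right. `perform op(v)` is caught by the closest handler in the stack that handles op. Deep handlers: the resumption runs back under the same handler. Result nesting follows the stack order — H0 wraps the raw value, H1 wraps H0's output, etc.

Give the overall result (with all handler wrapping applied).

Working:
ask @ H0 ⇒ 7
tell(7) @ H1 ⇒ log+=7
H0 returns 0
H1 returns (0, (7))
H2 returns [(0, (7))]
= [(0, (7))]

Answer: [(0, (7))]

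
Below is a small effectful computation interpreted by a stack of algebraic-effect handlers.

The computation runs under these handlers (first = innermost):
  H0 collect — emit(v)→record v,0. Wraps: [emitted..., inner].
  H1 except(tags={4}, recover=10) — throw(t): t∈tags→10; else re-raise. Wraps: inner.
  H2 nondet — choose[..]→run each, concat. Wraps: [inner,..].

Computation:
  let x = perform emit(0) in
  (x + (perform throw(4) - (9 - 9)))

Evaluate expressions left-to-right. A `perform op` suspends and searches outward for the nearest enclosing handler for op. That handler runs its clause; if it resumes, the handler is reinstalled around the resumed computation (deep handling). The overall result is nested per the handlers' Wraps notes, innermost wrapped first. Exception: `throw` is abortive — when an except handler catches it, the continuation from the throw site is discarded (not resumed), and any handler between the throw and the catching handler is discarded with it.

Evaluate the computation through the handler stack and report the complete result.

Answer: [10]

Working:
emit(0) @ H0 ⇒ out+=0
throw(4) @ H1 caught ⇒ 10
H2 returns [10]
= [10]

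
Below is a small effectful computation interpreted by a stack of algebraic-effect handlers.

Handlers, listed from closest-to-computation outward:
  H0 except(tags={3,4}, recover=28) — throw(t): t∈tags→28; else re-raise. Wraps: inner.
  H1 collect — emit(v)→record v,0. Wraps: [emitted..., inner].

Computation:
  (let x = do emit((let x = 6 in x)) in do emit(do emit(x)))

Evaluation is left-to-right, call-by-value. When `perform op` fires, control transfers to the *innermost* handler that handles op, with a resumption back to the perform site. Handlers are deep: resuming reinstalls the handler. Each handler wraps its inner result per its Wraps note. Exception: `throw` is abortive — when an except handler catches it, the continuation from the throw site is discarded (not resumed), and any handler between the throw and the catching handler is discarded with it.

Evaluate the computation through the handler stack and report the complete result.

Step-by-step:
emit(6) @ H1 ⇒ out+=6
emit(0) @ H1 ⇒ out+=0
emit(0) @ H1 ⇒ out+=0
H0 returns 0
H1 returns [6, 0, 0, 0]
= [6, 0, 0, 0]

Answer: [6, 0, 0, 0]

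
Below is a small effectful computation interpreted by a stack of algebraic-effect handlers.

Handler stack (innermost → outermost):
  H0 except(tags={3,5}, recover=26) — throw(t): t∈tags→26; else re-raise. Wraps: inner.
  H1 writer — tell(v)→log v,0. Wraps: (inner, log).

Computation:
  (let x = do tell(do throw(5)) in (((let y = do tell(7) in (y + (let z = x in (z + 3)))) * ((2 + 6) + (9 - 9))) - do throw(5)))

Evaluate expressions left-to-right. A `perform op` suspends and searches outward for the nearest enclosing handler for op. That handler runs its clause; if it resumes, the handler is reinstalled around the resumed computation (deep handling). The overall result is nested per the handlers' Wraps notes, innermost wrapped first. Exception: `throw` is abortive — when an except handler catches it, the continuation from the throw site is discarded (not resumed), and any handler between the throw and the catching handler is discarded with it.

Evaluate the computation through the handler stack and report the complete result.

Step-by-step:
throw(5) @ H0 caught ⇒ 26
H1 returns (26, ())
= (26, ())

Answer: (26, ())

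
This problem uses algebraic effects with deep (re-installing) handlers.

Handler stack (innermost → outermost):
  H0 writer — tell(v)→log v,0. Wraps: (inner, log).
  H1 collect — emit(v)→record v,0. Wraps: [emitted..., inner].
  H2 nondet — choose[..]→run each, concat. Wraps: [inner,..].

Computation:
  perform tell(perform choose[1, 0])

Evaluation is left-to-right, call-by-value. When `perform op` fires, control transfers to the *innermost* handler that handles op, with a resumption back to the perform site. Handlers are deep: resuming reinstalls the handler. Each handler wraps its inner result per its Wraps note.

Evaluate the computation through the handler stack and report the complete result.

Answer: [[(0, (1))], [(0, (0))]]

Step-by-step:
choose[1, 0] @ H2
  branch[0] choose=1:
    tell(1) @ H0 ⇒ log+=1
    H0 returns (0, (1))
    H1 returns [(0, (1))]
    H2 returns [[(0, (1))]]
  branch[1] choose=0:
    tell(0) @ H0 ⇒ log+=0
    H0 returns (0, (0))
    H1 returns [(0, (0))]
    H2 returns [[(0, (0))]]
= [[(0, (1))], [(0, (0))]]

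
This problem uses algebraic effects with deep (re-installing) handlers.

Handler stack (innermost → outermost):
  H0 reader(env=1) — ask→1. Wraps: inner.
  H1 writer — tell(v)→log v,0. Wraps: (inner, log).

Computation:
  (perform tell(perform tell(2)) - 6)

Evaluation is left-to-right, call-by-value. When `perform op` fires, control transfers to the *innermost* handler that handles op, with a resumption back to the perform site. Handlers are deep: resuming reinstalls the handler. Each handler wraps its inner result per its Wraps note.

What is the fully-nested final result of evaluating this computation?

Step-by-step:
tell(2) @ H1 ⇒ log+=2
tell(0) @ H1 ⇒ log+=0
H0 returns -6
H1 returns (-6, (2, 0))
= (-6, (2, 0))

Answer: (-6, (2, 0))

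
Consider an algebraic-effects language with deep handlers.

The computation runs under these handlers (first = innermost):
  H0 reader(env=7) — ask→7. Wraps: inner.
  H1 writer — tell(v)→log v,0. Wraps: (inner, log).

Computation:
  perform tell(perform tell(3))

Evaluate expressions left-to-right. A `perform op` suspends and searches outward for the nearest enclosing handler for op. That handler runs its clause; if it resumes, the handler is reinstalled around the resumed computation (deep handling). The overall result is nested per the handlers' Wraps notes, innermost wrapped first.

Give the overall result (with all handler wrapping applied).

Working:
tell(3) @ H1 ⇒ log+=3
tell(0) @ H1 ⇒ log+=0
H0 returns 0
H1 returns (0, (3, 0))
= (0, (3, 0))

Answer: (0, (3, 0))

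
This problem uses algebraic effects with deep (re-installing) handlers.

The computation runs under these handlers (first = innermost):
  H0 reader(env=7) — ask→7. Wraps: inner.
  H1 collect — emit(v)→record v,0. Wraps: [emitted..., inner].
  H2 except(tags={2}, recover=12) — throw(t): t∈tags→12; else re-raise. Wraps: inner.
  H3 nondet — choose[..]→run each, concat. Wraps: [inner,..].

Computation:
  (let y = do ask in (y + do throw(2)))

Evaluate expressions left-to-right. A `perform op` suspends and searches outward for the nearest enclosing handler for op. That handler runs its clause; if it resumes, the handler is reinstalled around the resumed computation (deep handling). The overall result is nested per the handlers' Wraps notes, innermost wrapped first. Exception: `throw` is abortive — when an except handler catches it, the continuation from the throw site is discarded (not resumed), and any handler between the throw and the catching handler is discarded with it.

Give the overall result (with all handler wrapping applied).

Step-by-step:
ask @ H0 ⇒ 7
throw(2) @ H2 caught ⇒ 12
H3 returns [12]
= [12]

Answer: [12]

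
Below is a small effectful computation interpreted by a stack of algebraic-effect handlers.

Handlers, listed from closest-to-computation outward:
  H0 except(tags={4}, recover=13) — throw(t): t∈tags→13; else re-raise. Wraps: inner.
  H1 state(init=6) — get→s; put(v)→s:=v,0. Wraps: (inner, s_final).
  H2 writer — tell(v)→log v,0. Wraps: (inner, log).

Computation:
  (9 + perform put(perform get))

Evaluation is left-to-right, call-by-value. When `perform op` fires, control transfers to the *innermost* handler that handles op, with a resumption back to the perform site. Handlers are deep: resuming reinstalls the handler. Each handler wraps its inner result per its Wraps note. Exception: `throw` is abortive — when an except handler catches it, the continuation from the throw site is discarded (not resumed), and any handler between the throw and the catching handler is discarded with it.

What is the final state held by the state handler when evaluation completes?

Step-by-step:
get @ H1 ⇒ 6
put(6) @ H1 ⇒ s:=6
H0 returns 9
H1 returns (9, 6)
H2 returns ((9, 6), ())
= ((9, 6), ())

Answer: 6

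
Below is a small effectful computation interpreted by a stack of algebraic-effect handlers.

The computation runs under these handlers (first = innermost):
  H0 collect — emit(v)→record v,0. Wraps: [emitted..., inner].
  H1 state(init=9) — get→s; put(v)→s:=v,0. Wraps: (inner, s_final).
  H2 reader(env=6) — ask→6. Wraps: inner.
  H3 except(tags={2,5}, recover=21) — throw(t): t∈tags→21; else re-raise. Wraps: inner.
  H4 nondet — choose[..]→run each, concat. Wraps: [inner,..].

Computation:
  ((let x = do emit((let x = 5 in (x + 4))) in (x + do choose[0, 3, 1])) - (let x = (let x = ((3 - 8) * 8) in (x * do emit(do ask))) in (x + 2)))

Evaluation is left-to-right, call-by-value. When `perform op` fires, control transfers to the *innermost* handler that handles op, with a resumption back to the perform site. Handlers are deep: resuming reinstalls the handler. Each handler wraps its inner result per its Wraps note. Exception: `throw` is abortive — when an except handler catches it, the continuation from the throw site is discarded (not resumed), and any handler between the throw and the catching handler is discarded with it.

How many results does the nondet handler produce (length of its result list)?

Working:
emit(9) @ H0 ⇒ out+=9
choose[0, 3, 1] @ H4
  branch[0] choose=0:
    ask @ H2 ⇒ 6
    emit(6) @ H0 ⇒ out+=6
    H0 returns [9, 6, -2]
    H1 returns ([9, 6, -2], 9)
    H2 returns ([9, 6, -2], 9)
    H3 returns ([9, 6, -2], 9)
    H4 returns [([9, 6, -2], 9)]
  branch[1] choose=3:
    ask @ H2 ⇒ 6
    emit(6) @ H0 ⇒ out+=6
    H0 returns [9, 6, 1]
    H1 returns ([9, 6, 1], 9)
    H2 returns ([9, 6, 1], 9)
    H3 returns ([9, 6, 1], 9)
    H4 returns [([9, 6, 1], 9)]
  branch[2] choose=1:
    ask @ H2 ⇒ 6
    emit(6) @ H0 ⇒ out+=6
    H0 returns [9, 6, -1]
    H1 returns ([9, 6, -1], 9)
    H2 returns ([9, 6, -1], 9)
    H3 returns ([9, 6, -1], 9)
    H4 returns [([9, 6, -1], 9)]
= [([9, 6, -2], 9), ([9, 6, 1], 9), ([9, 6, -1], 9)]

Answer: 3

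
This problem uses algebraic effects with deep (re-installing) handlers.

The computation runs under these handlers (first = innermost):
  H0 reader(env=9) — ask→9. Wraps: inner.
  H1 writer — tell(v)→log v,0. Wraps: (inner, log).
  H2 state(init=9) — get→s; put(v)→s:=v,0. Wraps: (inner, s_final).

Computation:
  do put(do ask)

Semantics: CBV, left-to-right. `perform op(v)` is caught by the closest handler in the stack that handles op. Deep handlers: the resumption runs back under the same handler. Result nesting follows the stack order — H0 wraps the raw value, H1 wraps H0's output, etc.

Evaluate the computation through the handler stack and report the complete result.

Answer: ((0, ()), 9)

Working:
ask @ H0 ⇒ 9
put(9) @ H2 ⇒ s:=9
H0 returns 0
H1 returns (0, ())
H2 returns ((0, ()), 9)
= ((0, ()), 9)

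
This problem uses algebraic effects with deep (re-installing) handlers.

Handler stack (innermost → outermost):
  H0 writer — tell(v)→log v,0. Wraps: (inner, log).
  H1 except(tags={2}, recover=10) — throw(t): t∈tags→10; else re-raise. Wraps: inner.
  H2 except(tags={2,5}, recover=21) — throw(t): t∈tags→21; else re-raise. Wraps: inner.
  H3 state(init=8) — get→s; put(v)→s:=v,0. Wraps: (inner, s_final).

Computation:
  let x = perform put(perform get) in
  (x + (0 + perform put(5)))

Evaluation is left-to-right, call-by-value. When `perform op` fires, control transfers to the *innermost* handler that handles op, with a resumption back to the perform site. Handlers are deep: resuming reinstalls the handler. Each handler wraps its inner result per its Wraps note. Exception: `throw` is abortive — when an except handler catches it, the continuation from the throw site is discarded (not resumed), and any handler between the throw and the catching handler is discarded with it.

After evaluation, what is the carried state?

Answer: 5

Working:
get @ H3 ⇒ 8
put(8) @ H3 ⇒ s:=8
put(5) @ H3 ⇒ s:=5
H0 returns (0, ())
H1 returns (0, ())
H2 returns (0, ())
H3 returns ((0, ()), 5)
= ((0, ()), 5)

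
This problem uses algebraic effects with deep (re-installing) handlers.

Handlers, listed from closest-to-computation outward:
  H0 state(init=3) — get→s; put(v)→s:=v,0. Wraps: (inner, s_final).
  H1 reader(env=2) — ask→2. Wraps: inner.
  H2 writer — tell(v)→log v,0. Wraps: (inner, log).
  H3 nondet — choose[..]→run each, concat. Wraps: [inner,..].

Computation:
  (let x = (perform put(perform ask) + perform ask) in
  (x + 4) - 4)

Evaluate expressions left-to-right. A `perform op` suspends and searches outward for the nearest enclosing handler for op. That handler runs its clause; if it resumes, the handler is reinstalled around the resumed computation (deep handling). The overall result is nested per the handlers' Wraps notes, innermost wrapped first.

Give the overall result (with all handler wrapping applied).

Answer: [((2, 2), ())]

Step-by-step:
ask @ H1 ⇒ 2
put(2) @ H0 ⇒ s:=2
ask @ H1 ⇒ 2
H0 returns (2, 2)
H1 returns (2, 2)
H2 returns ((2, 2), ())
H3 returns [((2, 2), ())]
= [((2, 2), ())]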